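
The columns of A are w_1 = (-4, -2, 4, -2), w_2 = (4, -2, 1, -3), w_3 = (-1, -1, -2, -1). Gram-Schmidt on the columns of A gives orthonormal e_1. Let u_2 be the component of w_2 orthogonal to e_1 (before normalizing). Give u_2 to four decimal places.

w_1 = (-4, -2, 4, -2); ‖w_1‖ = 6.3246, so e_1 = (-0.6325, -0.3162, 0.6325, -0.3162).
e_1·w_2 = (-0.6325)·4 + (-0.3162)·(-2) + 0.6325·1 + (-0.3162)·(-3) = -0.3162.
u_2 = w_2 + 0.3162·e_1 = (3.8000, -2.1000, 1.2000, -3.1000).

u_2 = (3.8000, -2.1000, 1.2000, -3.1000)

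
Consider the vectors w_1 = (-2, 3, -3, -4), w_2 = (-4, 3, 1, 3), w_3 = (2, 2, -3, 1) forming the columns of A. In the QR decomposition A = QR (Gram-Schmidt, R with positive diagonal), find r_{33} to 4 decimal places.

r_{33} = 4.0681

w_1 = (-2, 3, -3, -4); ‖w_1‖ = 6.1644, so q_1 = (-0.3244, 0.4867, -0.4867, -0.6489).
q_1·w_2 = (-0.3244)·(-4) + 0.4867·3 + (-0.4867)·1 + (-0.6489)·3 = 0.3244.
u_2 = w_2 − 0.3244·q_1 = (-3.8947, 2.8421, 1.1579, 3.2105).
‖u_2‖ = 5.9072, so q_2 = (-0.6593, 0.4811, 0.1960, 0.5435).
q_1·w_3 = (-0.3244)·2 + 0.4867·2 + (-0.4867)·(-3) + (-0.6489)·1 = 1.1355; q_2·w_3 = (-0.6593)·2 + 0.4811·2 + 0.1960·(-3) + 0.5435·1 = -0.4009.
u_3 = w_3 − 1.1355·q_1 + 0.4009·q_2 = (2.1041, 1.6403, -2.3688, 1.9548).
r_{33} = ‖u_3‖ = 4.0681.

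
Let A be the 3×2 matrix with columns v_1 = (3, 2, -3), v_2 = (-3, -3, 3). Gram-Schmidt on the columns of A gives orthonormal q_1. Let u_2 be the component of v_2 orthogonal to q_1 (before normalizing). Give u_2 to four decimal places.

u_2 = (0.2727, -0.8182, -0.2727)

v_1 = (3, 2, -3); ‖v_1‖ = 4.6904, so q_1 = (0.6396, 0.4264, -0.6396).
q_1·v_2 = 0.6396·(-3) + 0.4264·(-3) + (-0.6396)·3 = -5.1168.
u_2 = v_2 + 5.1168·q_1 = (0.2727, -0.8182, -0.2727).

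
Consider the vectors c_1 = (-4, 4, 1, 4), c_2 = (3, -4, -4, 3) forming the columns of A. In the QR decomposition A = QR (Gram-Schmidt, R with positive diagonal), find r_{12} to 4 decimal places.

c_1 = (-4, 4, 1, 4); ‖c_1‖ = 7.0000, so e_1 = (-0.5714, 0.5714, 0.1429, 0.5714).
r_{12} = e_1·c_2 = -2.8571.

r_{12} = -2.8571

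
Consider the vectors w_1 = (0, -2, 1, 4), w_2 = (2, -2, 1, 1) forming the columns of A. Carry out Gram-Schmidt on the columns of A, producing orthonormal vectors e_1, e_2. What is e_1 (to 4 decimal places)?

e_1 = (0.0000, -0.4364, 0.2182, 0.8729)

w_1 = (0, -2, 1, 4); ‖w_1‖ = 4.5826, so e_1 = (0.0000, -0.4364, 0.2182, 0.8729).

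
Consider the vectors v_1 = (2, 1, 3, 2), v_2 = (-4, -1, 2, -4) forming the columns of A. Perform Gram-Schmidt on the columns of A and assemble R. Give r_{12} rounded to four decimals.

v_1 = (2, 1, 3, 2); ‖v_1‖ = 4.2426, so q_1 = (0.4714, 0.2357, 0.7071, 0.4714).
r_{12} = q_1·v_2 = -2.5927.

r_{12} = -2.5927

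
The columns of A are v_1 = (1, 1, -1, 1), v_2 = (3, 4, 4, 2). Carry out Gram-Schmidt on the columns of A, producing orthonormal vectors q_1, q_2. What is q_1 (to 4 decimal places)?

q_1 = (0.5000, 0.5000, -0.5000, 0.5000)

q_1 = v_1/‖v_1‖ = (1, 1, -1, 1)/2.0000 = (0.5000, 0.5000, -0.5000, 0.5000).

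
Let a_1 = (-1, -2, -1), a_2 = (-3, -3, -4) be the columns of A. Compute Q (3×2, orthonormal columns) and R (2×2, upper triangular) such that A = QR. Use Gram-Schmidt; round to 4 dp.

Q = [[-0.4082, -0.3450], [-0.8165, 0.5521], [-0.4082, -0.7591]], R = [[2.4495, 5.3072], [0.0000, 2.4152]]

e_1 = a_1/‖a_1‖ = (-1, -2, -1)/2.4495 = (-0.4082, -0.8165, -0.4082).
r_{12} = e_1·a_2 = 5.3072.
u_2 = a_2 − 5.3072·e_1 = (-0.8333, 1.3333, -1.8333).
‖u_2‖ = 2.4152, so e_2 = (-0.3450, 0.5521, -0.7591).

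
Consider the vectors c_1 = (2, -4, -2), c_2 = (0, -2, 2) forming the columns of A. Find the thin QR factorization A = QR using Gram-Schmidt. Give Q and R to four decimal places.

Q = [[0.4082, -0.1231], [-0.8165, -0.4924], [-0.4082, 0.8616]], R = [[4.8990, 0.8165], [0.0000, 2.7080]]

c_1 = (2, -4, -2); ‖c_1‖ = 4.8990, so q_1 = (0.4082, -0.8165, -0.4082).
q_1·c_2 = 0.4082·0 + (-0.8165)·(-2) + (-0.4082)·2 = 0.8165.
u_2 = c_2 − 0.8165·q_1 = (-0.3333, -1.3333, 2.3333).
‖u_2‖ = 2.7080, so q_2 = (-0.1231, -0.4924, 0.8616).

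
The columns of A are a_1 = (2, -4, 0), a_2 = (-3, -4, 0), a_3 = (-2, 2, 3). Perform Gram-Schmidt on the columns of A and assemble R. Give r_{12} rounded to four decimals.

r_{12} = 2.2361

a_1 = (2, -4, 0); ‖a_1‖ = 4.4721, so q_1 = (0.4472, -0.8944, 0.0000).
r_{12} = q_1·a_2 = 2.2361.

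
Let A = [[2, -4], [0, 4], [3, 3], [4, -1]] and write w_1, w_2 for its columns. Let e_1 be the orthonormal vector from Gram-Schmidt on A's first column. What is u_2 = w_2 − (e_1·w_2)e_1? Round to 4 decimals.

w_1 = (2, 0, 3, 4); ‖w_1‖ = 5.3852, so e_1 = (0.3714, 0.0000, 0.5571, 0.7428).
e_1·w_2 = 0.3714·(-4) + 0.0000·4 + 0.5571·3 + 0.7428·(-1) = -0.5571.
u_2 = w_2 + 0.5571·e_1 = (-3.7931, 4.0000, 3.3103, -0.5862).

u_2 = (-3.7931, 4.0000, 3.3103, -0.5862)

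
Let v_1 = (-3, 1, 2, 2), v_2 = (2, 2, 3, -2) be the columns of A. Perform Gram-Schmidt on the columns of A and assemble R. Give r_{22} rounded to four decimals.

e_1 = v_1/‖v_1‖ = (-3, 1, 2, 2)/4.2426 = (-0.7071, 0.2357, 0.4714, 0.4714).
r_{12} = e_1·v_2 = -0.4714.
u_2 = v_2 + 0.4714·e_1 = (1.6667, 2.1111, 3.2222, -1.7778).
r_{22} = ‖u_2‖ = 4.5583.

r_{22} = 4.5583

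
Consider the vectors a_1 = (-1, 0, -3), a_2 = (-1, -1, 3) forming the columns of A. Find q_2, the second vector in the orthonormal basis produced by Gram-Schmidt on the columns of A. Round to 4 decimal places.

q_2 = (-0.8393, -0.4663, 0.2798)

a_1 = (-1, 0, -3); ‖a_1‖ = 3.1623, so q_1 = (-0.3162, 0.0000, -0.9487).
q_1·a_2 = (-0.3162)·(-1) + 0.0000·(-1) + (-0.9487)·3 = -2.5298.
u_2 = a_2 + 2.5298·q_1 = (-1.8000, -1.0000, 0.6000).
‖u_2‖ = 2.1448, so q_2 = (-0.8393, -0.4663, 0.2798).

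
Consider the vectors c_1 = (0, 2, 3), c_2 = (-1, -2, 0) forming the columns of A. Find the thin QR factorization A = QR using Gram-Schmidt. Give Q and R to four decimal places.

c_1 = (0, 2, 3); ‖c_1‖ = 3.6056, so q_1 = (0.0000, 0.5547, 0.8321).
q_1·c_2 = 0.0000·(-1) + 0.5547·(-2) + 0.8321·0 = -1.1094.
u_2 = c_2 + 1.1094·q_1 = (-1.0000, -1.3846, 0.9231).
‖u_2‖ = 1.9415, so q_2 = (-0.5151, -0.7132, 0.4755).

Q = [[0.0000, -0.5151], [0.5547, -0.7132], [0.8321, 0.4755]], R = [[3.6056, -1.1094], [0.0000, 1.9415]]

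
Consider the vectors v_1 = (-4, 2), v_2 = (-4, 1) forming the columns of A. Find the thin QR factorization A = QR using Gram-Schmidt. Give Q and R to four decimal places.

Q = [[-0.8944, -0.4472], [0.4472, -0.8944]], R = [[4.4721, 4.0249], [0.0000, 0.8944]]

v_1 = (-4, 2); ‖v_1‖ = 4.4721, so q_1 = (-0.8944, 0.4472).
q_1·v_2 = (-0.8944)·(-4) + 0.4472·1 = 4.0249.
u_2 = v_2 − 4.0249·q_1 = (-0.4000, -0.8000).
‖u_2‖ = 0.8944, so q_2 = (-0.4472, -0.8944).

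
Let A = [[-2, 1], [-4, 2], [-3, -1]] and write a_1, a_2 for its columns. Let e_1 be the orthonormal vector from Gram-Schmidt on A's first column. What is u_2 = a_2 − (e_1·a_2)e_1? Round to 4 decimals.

a_1 = (-2, -4, -3); ‖a_1‖ = 5.3852, so e_1 = (-0.3714, -0.7428, -0.5571).
e_1·a_2 = (-0.3714)·1 + (-0.7428)·2 + (-0.5571)·(-1) = -1.2999.
u_2 = a_2 + 1.2999·e_1 = (0.5172, 1.0345, -1.7241).

u_2 = (0.5172, 1.0345, -1.7241)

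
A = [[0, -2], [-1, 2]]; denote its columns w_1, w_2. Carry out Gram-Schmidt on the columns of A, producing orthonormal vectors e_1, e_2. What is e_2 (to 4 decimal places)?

e_1 = w_1/‖w_1‖ = (0, -1)/1.0000 = (0.0000, -1.0000).
r_{12} = e_1·w_2 = -2.0000.
u_2 = w_2 + 2.0000·e_1 = (-2.0000, 0.0000).
‖u_2‖ = 2.0000, so e_2 = (-1.0000, 0.0000).

e_2 = (-1.0000, 0.0000)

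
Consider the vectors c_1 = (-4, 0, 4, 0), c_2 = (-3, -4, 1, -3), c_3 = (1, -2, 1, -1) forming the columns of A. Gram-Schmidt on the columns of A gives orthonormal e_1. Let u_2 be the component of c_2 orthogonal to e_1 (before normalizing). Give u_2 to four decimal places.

e_1 = c_1/‖c_1‖ = (-4, 0, 4, 0)/5.6569 = (-0.7071, 0.0000, 0.7071, 0.0000).
r_{12} = e_1·c_2 = 2.8284.
u_2 = c_2 − 2.8284·e_1 = (-1.0000, -4.0000, -1.0000, -3.0000).

u_2 = (-1.0000, -4.0000, -1.0000, -3.0000)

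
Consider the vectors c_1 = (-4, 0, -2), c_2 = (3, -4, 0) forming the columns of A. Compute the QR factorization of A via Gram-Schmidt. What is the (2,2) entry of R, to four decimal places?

r_{22} = 4.2190

q_1 = c_1/‖c_1‖ = (-4, 0, -2)/4.4721 = (-0.8944, 0.0000, -0.4472).
r_{12} = q_1·c_2 = -2.6833.
u_2 = c_2 + 2.6833·q_1 = (0.6000, -4.0000, -1.2000).
r_{22} = ‖u_2‖ = 4.2190.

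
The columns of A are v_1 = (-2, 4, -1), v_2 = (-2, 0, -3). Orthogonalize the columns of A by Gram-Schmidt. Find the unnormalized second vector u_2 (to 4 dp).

q_1 = v_1/‖v_1‖ = (-2, 4, -1)/4.5826 = (-0.4364, 0.8729, -0.2182).
r_{12} = q_1·v_2 = 1.5275.
u_2 = v_2 − 1.5275·q_1 = (-1.3333, -1.3333, -2.6667).

u_2 = (-1.3333, -1.3333, -2.6667)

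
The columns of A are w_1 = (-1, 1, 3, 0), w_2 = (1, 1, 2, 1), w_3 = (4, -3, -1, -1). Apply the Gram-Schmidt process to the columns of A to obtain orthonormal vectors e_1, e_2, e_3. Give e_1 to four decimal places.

e_1 = (-0.3015, 0.3015, 0.9045, 0.0000)

w_1 = (-1, 1, 3, 0); ‖w_1‖ = 3.3166, so e_1 = (-0.3015, 0.3015, 0.9045, 0.0000).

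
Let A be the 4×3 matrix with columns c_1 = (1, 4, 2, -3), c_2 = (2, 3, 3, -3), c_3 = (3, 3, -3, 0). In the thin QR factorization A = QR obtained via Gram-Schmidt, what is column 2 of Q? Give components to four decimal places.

c_1 = (1, 4, 2, -3); ‖c_1‖ = 5.4772, so e_1 = (0.1826, 0.7303, 0.3651, -0.5477).
e_1·c_2 = 0.1826·2 + 0.7303·3 + 0.3651·3 + (-0.5477)·(-3) = 5.2947.
u_2 = c_2 − 5.2947·e_1 = (1.0333, -0.8667, 1.0667, -0.1000).
‖u_2‖ = 1.7224, so e_2 = (0.5999, -0.5032, 0.6193, -0.0581).

e_2 = (0.5999, -0.5032, 0.6193, -0.0581)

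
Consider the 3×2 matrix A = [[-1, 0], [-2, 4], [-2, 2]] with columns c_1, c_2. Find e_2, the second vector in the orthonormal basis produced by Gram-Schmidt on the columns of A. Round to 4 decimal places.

e_2 = (-0.6667, 0.6667, -0.3333)

e_1 = c_1/‖c_1‖ = (-1, -2, -2)/3.0000 = (-0.3333, -0.6667, -0.6667).
r_{12} = e_1·c_2 = -4.0000.
u_2 = c_2 + 4.0000·e_1 = (-1.3333, 1.3333, -0.6667).
‖u_2‖ = 2.0000, so e_2 = (-0.6667, 0.6667, -0.3333).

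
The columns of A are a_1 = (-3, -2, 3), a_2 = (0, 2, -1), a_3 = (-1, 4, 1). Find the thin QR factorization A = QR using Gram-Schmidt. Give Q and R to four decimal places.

a_1 = (-3, -2, 3); ‖a_1‖ = 4.6904, so q_1 = (-0.6396, -0.4264, 0.6396).
q_1·a_2 = (-0.6396)·0 + (-0.4264)·2 + 0.6396·(-1) = -1.4924.
u_2 = a_2 + 1.4924·q_1 = (-0.9545, 1.3636, -0.0455).
‖u_2‖ = 1.6652, so q_2 = (-0.5732, 0.8189, -0.0273).
q_1·a_3 = (-0.6396)·(-1) + (-0.4264)·4 + 0.6396·1 = -0.4264; q_2·a_3 = (-0.5732)·(-1) + 0.8189·4 + (-0.0273)·1 = 3.8217.
u_3 = a_3 + 0.4264·q_1 − 3.8217·q_2 = (0.9180, 0.6885, 1.3770).
‖u_3‖ = 1.7925, so q_3 = (0.5121, 0.3841, 0.7682).

Q = [[-0.6396, -0.5732, 0.5121], [-0.4264, 0.8189, 0.3841], [0.6396, -0.0273, 0.7682]], R = [[4.6904, -1.4924, -0.4264], [0.0000, 1.6652, 3.8217], [0.0000, 0.0000, 1.7925]]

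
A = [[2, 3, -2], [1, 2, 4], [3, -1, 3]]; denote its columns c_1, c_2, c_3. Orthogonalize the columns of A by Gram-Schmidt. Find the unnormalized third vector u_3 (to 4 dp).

u_3 = (-2.4971, 3.9240, 0.3567)

c_1 = (2, 1, 3); ‖c_1‖ = 3.7417, so q_1 = (0.5345, 0.2673, 0.8018).
q_1·c_2 = 0.5345·3 + 0.2673·2 + 0.8018·(-1) = 1.3363.
u_2 = c_2 − 1.3363·q_1 = (2.2857, 1.6429, -2.0714).
‖u_2‖ = 3.4949, so q_2 = (0.6540, 0.4701, -0.5927).
q_1·c_3 = 0.5345·(-2) + 0.2673·4 + 0.8018·3 = 2.4054; q_2·c_3 = 0.6540·(-2) + 0.4701·4 + (-0.5927)·3 = -1.2058.
u_3 = c_3 − 2.4054·q_1 + 1.2058·q_2 = (-2.4971, 3.9240, 0.3567).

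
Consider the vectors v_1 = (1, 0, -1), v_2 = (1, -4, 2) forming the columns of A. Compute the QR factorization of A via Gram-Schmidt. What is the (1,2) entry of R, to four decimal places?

r_{12} = -0.7071

v_1 = (1, 0, -1); ‖v_1‖ = 1.4142, so q_1 = (0.7071, 0.0000, -0.7071).
r_{12} = q_1·v_2 = -0.7071.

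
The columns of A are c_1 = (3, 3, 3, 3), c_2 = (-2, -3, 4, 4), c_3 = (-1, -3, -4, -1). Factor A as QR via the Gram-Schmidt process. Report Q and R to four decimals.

Q = [[0.5000, -0.4206, 0.4292], [0.5000, -0.5735, -0.3679], [0.5000, 0.4971, -0.6131], [0.5000, 0.4971, 0.5518]], R = [[6.0000, 1.5000, -4.5000], [0.0000, 6.5383, -0.3441], [0.0000, 0.0000, 2.5752]]

c_1 = (3, 3, 3, 3); ‖c_1‖ = 6.0000, so q_1 = (0.5000, 0.5000, 0.5000, 0.5000).
q_1·c_2 = 0.5000·(-2) + 0.5000·(-3) + 0.5000·4 + 0.5000·4 = 1.5000.
u_2 = c_2 − 1.5000·q_1 = (-2.7500, -3.7500, 3.2500, 3.2500).
‖u_2‖ = 6.5383, so q_2 = (-0.4206, -0.5735, 0.4971, 0.4971).
q_1·c_3 = 0.5000·(-1) + 0.5000·(-3) + 0.5000·(-4) + 0.5000·(-1) = -4.5000; q_2·c_3 = (-0.4206)·(-1) + (-0.5735)·(-3) + 0.4971·(-4) + 0.4971·(-1) = -0.3441.
u_3 = c_3 + 4.5000·q_1 + 0.3441·q_2 = (1.1053, -0.9474, -1.5789, 1.4211).
‖u_3‖ = 2.5752, so q_3 = (0.4292, -0.3679, -0.6131, 0.5518).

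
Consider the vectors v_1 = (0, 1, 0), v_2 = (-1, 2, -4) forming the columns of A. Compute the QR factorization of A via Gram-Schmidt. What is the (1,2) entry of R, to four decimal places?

v_1 = (0, 1, 0); ‖v_1‖ = 1.0000, so q_1 = (0.0000, 1.0000, 0.0000).
r_{12} = q_1·v_2 = 2.0000.

r_{12} = 2.0000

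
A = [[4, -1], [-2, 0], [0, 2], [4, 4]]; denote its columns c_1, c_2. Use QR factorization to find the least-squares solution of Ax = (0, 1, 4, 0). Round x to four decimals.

c_1 = (4, -2, 0, 4); ‖c_1‖ = 6.0000, so q_1 = (0.6667, -0.3333, 0.0000, 0.6667).
q_1·c_2 = 0.6667·(-1) + (-0.3333)·0 + 0.0000·2 + 0.6667·4 = 2.0000.
u_2 = c_2 − 2.0000·q_1 = (-2.3333, 0.6667, 2.0000, 2.6667).
‖u_2‖ = 4.1231, so q_2 = (-0.5659, 0.1617, 0.4851, 0.6468).
Qᵀb = (-0.3333, 2.1020).
Back-substitute: x_2 = 2.1020/4.1231 = 0.5098.
x_1 = (-0.3333 − 2.0000·0.5098)/6.0000 = -0.2255.

x = (-0.2255, 0.5098)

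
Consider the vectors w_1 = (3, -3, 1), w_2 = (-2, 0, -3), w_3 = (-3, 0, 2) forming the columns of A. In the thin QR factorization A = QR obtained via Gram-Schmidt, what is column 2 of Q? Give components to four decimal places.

q_2 = (-0.1959, -0.4808, -0.8547)

q_1 = w_1/‖w_1‖ = (3, -3, 1)/4.3589 = (0.6882, -0.6882, 0.2294).
r_{12} = q_1·w_2 = -2.0647.
u_2 = w_2 + 2.0647·q_1 = (-0.5789, -1.4211, -2.5263).
‖u_2‖ = 2.9558, so q_2 = (-0.1959, -0.4808, -0.8547).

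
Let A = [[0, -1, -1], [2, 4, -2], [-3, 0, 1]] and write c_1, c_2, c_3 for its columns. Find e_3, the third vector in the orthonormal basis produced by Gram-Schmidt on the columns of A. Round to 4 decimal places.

c_1 = (0, 2, -3); ‖c_1‖ = 3.6056, so e_1 = (0.0000, 0.5547, -0.8321).
e_1·c_2 = 0.0000·(-1) + 0.5547·4 + (-0.8321)·0 = 2.2188.
u_2 = c_2 − 2.2188·e_1 = (-1.0000, 2.7692, 1.8462).
‖u_2‖ = 3.4752, so e_2 = (-0.2878, 0.7969, 0.5312).
e_1·c_3 = 0.0000·(-1) + 0.5547·(-2) + (-0.8321)·1 = -1.9415; e_2·c_3 = (-0.2878)·(-1) + 0.7969·(-2) + 0.5312·1 = -0.7747.
u_3 = c_3 + 1.9415·e_1 + 0.7747·e_2 = (-1.2229, -0.3057, -0.2038).
‖u_3‖ = 1.2769, so e_3 = (-0.9577, -0.2394, -0.1596).

e_3 = (-0.9577, -0.2394, -0.1596)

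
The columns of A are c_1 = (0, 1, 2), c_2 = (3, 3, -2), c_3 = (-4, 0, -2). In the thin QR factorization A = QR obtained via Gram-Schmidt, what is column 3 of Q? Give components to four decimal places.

c_1 = (0, 1, 2); ‖c_1‖ = 2.2361, so e_1 = (0.0000, 0.4472, 0.8944).
e_1·c_2 = 0.0000·3 + 0.4472·3 + 0.8944·(-2) = -0.4472.
u_2 = c_2 + 0.4472·e_1 = (3.0000, 3.2000, -1.6000).
‖u_2‖ = 4.6690, so e_2 = (0.6425, 0.6854, -0.3427).
e_1·c_3 = 0.0000·(-4) + 0.4472·0 + 0.8944·(-2) = -1.7889; e_2·c_3 = 0.6425·(-4) + 0.6854·0 + (-0.3427)·(-2) = -1.8848.
u_3 = c_3 + 1.7889·e_1 + 1.8848·e_2 = (-2.7890, 2.0917, -1.0459).
‖u_3‖ = 3.6397, so e_3 = (-0.7663, 0.5747, -0.2873).

e_3 = (-0.7663, 0.5747, -0.2873)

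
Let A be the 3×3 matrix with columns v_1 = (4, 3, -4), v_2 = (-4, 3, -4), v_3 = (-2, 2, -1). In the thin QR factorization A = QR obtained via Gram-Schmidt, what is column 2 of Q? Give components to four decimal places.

e_1 = v_1/‖v_1‖ = (4, 3, -4)/6.4031 = (0.6247, 0.4685, -0.6247).
r_{12} = e_1·v_2 = 1.4056.
u_2 = v_2 − 1.4056·e_1 = (-4.8780, 2.3415, -3.1220).
‖u_2‖ = 6.2470, so e_2 = (-0.7809, 0.3748, -0.4998).

e_2 = (-0.7809, 0.3748, -0.4998)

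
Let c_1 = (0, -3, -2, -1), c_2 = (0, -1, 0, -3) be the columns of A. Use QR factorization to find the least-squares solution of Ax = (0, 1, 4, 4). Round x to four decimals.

c_1 = (0, -3, -2, -1); ‖c_1‖ = 3.7417, so e_1 = (0.0000, -0.8018, -0.5345, -0.2673).
e_1·c_2 = 0.0000·0 + (-0.8018)·(-1) + (-0.5345)·0 + (-0.2673)·(-3) = 1.6036.
u_2 = c_2 − 1.6036·e_1 = (0.0000, 0.2857, 0.8571, -2.5714).
‖u_2‖ = 2.7255, so e_2 = (0.0000, 0.1048, 0.3145, -0.9435).
Qᵀb = (-4.0089, -2.4111).
Back-substitute: x_2 = -2.4111/2.7255 = -0.8846.
x_1 = (-4.0089 − 1.6036·(-0.8846))/3.7417 = -0.6923.

x = (-0.6923, -0.8846)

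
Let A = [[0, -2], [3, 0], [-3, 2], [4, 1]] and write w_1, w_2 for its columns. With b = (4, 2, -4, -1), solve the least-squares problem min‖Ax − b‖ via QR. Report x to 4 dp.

w_1 = (0, 3, -3, 4); ‖w_1‖ = 5.8310, so e_1 = (0.0000, 0.5145, -0.5145, 0.6860).
e_1·w_2 = 0.0000·(-2) + 0.5145·0 + (-0.5145)·2 + 0.6860·1 = -0.3430.
u_2 = w_2 + 0.3430·e_1 = (-2.0000, 0.1765, 1.8235, 1.2353).
‖u_2‖ = 2.9803, so e_2 = (-0.6711, 0.0592, 0.6119, 0.4145).
Qᵀb = (2.4010, -5.4277).
Back-substitute: x_2 = -5.4277/2.9803 = -1.8212.
x_1 = (2.4010 + 0.3430·(-1.8212))/5.8310 = 0.3046.

x = (0.3046, -1.8212)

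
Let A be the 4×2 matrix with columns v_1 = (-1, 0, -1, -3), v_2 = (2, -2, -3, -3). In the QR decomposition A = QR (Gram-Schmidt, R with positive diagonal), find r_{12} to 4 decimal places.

r_{12} = 3.0151

e_1 = v_1/‖v_1‖ = (-1, 0, -1, -3)/3.3166 = (-0.3015, 0.0000, -0.3015, -0.9045).
r_{12} = e_1·v_2 = 3.0151.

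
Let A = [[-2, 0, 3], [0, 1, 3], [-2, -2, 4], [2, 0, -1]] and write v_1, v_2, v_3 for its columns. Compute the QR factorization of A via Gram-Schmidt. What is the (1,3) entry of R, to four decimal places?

r_{13} = -4.6188

v_1 = (-2, 0, -2, 2); ‖v_1‖ = 3.4641, so q_1 = (-0.5774, 0.0000, -0.5774, 0.5774).
r_{13} = q_1·v_3 = -4.6188.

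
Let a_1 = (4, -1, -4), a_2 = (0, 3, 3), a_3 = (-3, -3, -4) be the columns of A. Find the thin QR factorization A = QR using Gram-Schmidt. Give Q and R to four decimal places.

a_1 = (4, -1, -4); ‖a_1‖ = 5.7446, so e_1 = (0.6963, -0.1741, -0.6963).
e_1·a_2 = 0.6963·0 + (-0.1741)·3 + (-0.6963)·3 = -2.6112.
u_2 = a_2 + 2.6112·e_1 = (1.8182, 2.5455, 1.1818).
‖u_2‖ = 3.3439, so e_2 = (0.5437, 0.7612, 0.3534).
e_1·a_3 = 0.6963·(-3) + (-0.1741)·(-3) + (-0.6963)·(-4) = 1.2185; e_2·a_3 = 0.5437·(-3) + 0.7612·(-3) + 0.3534·(-4) = -5.3285.
u_3 = a_3 − 1.2185·e_1 + 5.3285·e_2 = (-0.9512, 1.2683, -1.2683).
‖u_3‖ = 2.0303, so e_3 = (-0.4685, 0.6247, -0.6247).

Q = [[0.6963, 0.5437, -0.4685], [-0.1741, 0.7612, 0.6247], [-0.6963, 0.3534, -0.6247]], R = [[5.7446, -2.6112, 1.2185], [0.0000, 3.3439, -5.3285], [0.0000, 0.0000, 2.0303]]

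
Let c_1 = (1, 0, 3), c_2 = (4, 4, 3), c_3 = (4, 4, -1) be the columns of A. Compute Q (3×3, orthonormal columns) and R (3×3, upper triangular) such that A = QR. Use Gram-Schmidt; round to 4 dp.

c_1 = (1, 0, 3); ‖c_1‖ = 3.1623, so q_1 = (0.3162, 0.0000, 0.9487).
q_1·c_2 = 0.3162·4 + 0.0000·4 + 0.9487·3 = 4.1110.
u_2 = c_2 − 4.1110·q_1 = (2.7000, 4.0000, -0.9000).
‖u_2‖ = 4.9092, so q_2 = (0.5500, 0.8148, -0.1833).
q_1·c_3 = 0.3162·4 + 0.0000·4 + 0.9487·(-1) = 0.3162; q_2·c_3 = 0.5500·4 + 0.8148·4 + (-0.1833)·(-1) = 5.6425.
u_3 = c_3 − 0.3162·q_1 − 5.6425·q_2 = (0.7967, -0.5975, -0.2656).
‖u_3‖ = 1.0307, so q_3 = (0.7730, -0.5797, -0.2577).

Q = [[0.3162, 0.5500, 0.7730], [0.0000, 0.8148, -0.5797], [0.9487, -0.1833, -0.2577]], R = [[3.1623, 4.1110, 0.3162], [0.0000, 4.9092, 5.6425], [0.0000, 0.0000, 1.0307]]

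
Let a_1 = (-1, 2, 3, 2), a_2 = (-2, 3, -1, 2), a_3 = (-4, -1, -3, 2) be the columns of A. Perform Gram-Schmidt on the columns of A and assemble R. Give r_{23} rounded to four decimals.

q_1 = a_1/‖a_1‖ = (-1, 2, 3, 2)/4.2426 = (-0.2357, 0.4714, 0.7071, 0.4714).
r_{12} = q_1·a_2 = 2.1213.
u_2 = a_2 − 2.1213·q_1 = (-1.5000, 2.0000, -2.5000, 1.0000).
‖u_2‖ = 3.6742, so q_2 = (-0.4082, 0.5443, -0.6804, 0.2722).
r_{23} = q_2·a_3 = 3.6742.

r_{23} = 3.6742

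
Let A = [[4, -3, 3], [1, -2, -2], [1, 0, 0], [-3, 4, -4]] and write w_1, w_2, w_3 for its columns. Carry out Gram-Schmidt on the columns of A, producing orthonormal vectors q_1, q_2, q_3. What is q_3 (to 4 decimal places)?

q_3 = (-0.0899, -0.8316, -0.2585, -0.4832)

w_1 = (4, 1, 1, -3); ‖w_1‖ = 5.1962, so q_1 = (0.7698, 0.1925, 0.1925, -0.5774).
q_1·w_2 = 0.7698·(-3) + 0.1925·(-2) + 0.1925·0 + (-0.5774)·4 = -5.0037.
u_2 = w_2 + 5.0037·q_1 = (0.8519, -1.0370, 0.9630, 1.1111).
‖u_2‖ = 1.9907, so q_2 = (0.4279, -0.5209, 0.4837, 0.5581).
q_1·w_3 = 0.7698·3 + 0.1925·(-2) + 0.1925·0 + (-0.5774)·(-4) = 4.2339; q_2·w_3 = 0.4279·3 + (-0.5209)·(-2) + 0.4837·0 + 0.5581·(-4) = 0.0930.
u_3 = w_3 − 4.2339·q_1 − 0.0930·q_2 = (-0.2991, -2.7664, -0.8598, -1.6075).
‖u_3‖ = 3.3265, so q_3 = (-0.0899, -0.8316, -0.2585, -0.4832).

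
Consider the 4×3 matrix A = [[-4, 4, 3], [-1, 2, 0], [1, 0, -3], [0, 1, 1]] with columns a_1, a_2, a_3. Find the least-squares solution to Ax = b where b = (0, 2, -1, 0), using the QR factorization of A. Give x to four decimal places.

q_1 = a_1/‖a_1‖ = (-4, -1, 1, 0)/4.2426 = (-0.9428, -0.2357, 0.2357, 0.0000).
r_{12} = q_1·a_2 = -4.2426.
u_2 = a_2 + 4.2426·q_1 = (0.0000, 1.0000, 1.0000, 1.0000).
‖u_2‖ = 1.7321, so q_2 = (0.0000, 0.5774, 0.5774, 0.5774).
r_{13} = q_1·a_3 = -3.5355; r_{23} = q_2·a_3 = -1.1547.
u_3 = a_3 + 3.5355·q_1 + 1.1547·q_2 = (-0.3333, -0.1667, -1.5000, 1.6667).
‖u_3‖ = 2.2730, so q_3 = (-0.1466, -0.0733, -0.6599, 0.7332).
Qᵀb = (-0.7071, 0.5774, 0.5133).
Back-substitute: x_3 = 0.5133/2.2730 = 0.2258.
x_2 = (0.5774 + 1.1547·0.2258)/1.7321 = 0.4839.
x_1 = (-0.7071 + 4.2426·0.4839 + 3.5355·0.2258)/4.2426 = 0.5054.

x = (0.5054, 0.4839, 0.2258)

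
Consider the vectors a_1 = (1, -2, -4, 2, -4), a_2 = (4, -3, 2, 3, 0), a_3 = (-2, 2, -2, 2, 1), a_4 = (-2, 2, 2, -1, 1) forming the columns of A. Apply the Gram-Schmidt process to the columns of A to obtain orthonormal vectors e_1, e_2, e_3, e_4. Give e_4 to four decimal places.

e_4 = (-0.3687, 0.2088, 0.5806, 0.3134, -0.6206)

e_1 = a_1/‖a_1‖ = (1, -2, -4, 2, -4)/6.4031 = (0.1562, -0.3123, -0.6247, 0.3123, -0.6247).
r_{12} = e_1·a_2 = 1.2494.
u_2 = a_2 − 1.2494·e_1 = (3.8049, -2.6098, 2.7805, 2.6098, 0.7805).
‖u_2‖ = 6.0365, so e_2 = (0.6303, -0.4323, 0.4606, 0.4323, 0.1293).
r_{13} = e_1·a_3 = 0.3123; r_{23} = e_2·a_3 = -2.0526.
u_3 = a_3 − 0.3123·e_1 + 2.0526·e_2 = (-0.7550, 1.2102, -0.8594, 2.7898, 1.4605).
‖u_3‖ = 3.5622, so e_3 = (-0.2120, 0.3397, -0.2413, 0.7832, 0.4100).
r_{14} = e_1·a_4 = -3.1235; r_{24} = e_2·a_4 = -1.5071; r_{34} = e_3·a_4 = 0.2477.
u_4 = a_4 + 3.1235·e_1 + 1.5071·e_2 − 0.2477·e_3 = (-0.5098, 0.2887, 0.8027, 0.4332, -0.8579).
‖u_4‖ = 1.3825, so e_4 = (-0.3687, 0.2088, 0.5806, 0.3134, -0.6206).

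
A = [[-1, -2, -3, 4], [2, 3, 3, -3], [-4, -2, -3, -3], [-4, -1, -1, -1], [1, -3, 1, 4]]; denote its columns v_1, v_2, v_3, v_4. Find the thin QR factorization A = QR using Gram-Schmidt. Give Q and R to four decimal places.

v_1 = (-1, 2, -4, -4, 1); ‖v_1‖ = 6.1644, so e_1 = (-0.1622, 0.3244, -0.6489, -0.6489, 0.1622).
e_1·v_2 = (-0.1622)·(-2) + 0.3244·3 + (-0.6489)·(-2) + (-0.6489)·(-1) + 0.1622·(-3) = 2.7578.
u_2 = v_2 − 2.7578·e_1 = (-1.5526, 2.1053, -0.2105, 0.7895, -3.4474).
‖u_2‖ = 4.4039, so e_2 = (-0.3526, 0.4780, -0.0478, 0.1793, -0.7828).
e_1·v_3 = (-0.1622)·(-3) + 0.3244·3 + (-0.6489)·(-3) + (-0.6489)·(-1) + 0.1622·1 = 4.2178; e_2·v_3 = (-0.3526)·(-3) + 0.4780·3 + (-0.0478)·(-3) + 0.1793·(-1) + (-0.7828)·1 = 1.6731.
u_3 = v_3 − 4.2178·e_1 − 1.6731·e_2 = (-1.7259, 0.8318, -0.1832, 1.4369, 1.6255).
‖u_3‖ = 2.9002, so e_3 = (-0.5951, 0.2868, -0.0632, 0.4955, 0.5605).
e_1·v_4 = (-0.1622)·4 + 0.3244·(-3) + (-0.6489)·(-3) + (-0.6489)·(-1) + 0.1622·4 = 1.6222; e_2·v_4 = (-0.3526)·4 + 0.4780·(-3) + (-0.0478)·(-3) + 0.1793·(-1) + (-0.7828)·4 = -6.0114; e_3·v_4 = (-0.5951)·4 + 0.2868·(-3) + (-0.0632)·(-3) + 0.4955·(-1) + 0.5605·4 = -1.3048.
u_4 = v_4 − 1.6222·e_1 + 6.0114·e_2 + 1.3048·e_3 = (1.3673, -0.2784, -2.3171, 1.7767, -0.2375).
‖u_4‖ = 3.2449, so e_4 = (0.4214, -0.0858, -0.7141, 0.5475, -0.0732).

Q = [[-0.1622, -0.3526, -0.5951, 0.4214], [0.3244, 0.4780, 0.2868, -0.0858], [-0.6489, -0.0478, -0.0632, -0.7141], [-0.6489, 0.1793, 0.4955, 0.5475], [0.1622, -0.7828, 0.5605, -0.0732]], R = [[6.1644, 2.7578, 4.2178, 1.6222], [0.0000, 4.4039, 1.6731, -6.0114], [0.0000, 0.0000, 2.9002, -1.3048], [0.0000, 0.0000, 0.0000, 3.2449]]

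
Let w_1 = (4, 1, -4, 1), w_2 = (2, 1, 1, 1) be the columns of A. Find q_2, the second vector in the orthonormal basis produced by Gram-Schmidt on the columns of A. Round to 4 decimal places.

q_1 = w_1/‖w_1‖ = (4, 1, -4, 1)/5.8310 = (0.6860, 0.1715, -0.6860, 0.1715).
r_{12} = q_1·w_2 = 1.0290.
u_2 = w_2 − 1.0290·q_1 = (1.2941, 0.8235, 1.7059, 0.8235).
‖u_2‖ = 2.4375, so q_2 = (0.5309, 0.3379, 0.6999, 0.3379).

q_2 = (0.5309, 0.3379, 0.6999, 0.3379)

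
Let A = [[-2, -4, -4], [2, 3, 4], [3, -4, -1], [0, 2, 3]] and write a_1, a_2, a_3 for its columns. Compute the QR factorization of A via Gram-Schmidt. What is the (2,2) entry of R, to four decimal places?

r_{22} = 6.6906

a_1 = (-2, 2, 3, 0); ‖a_1‖ = 4.1231, so e_1 = (-0.4851, 0.4851, 0.7276, 0.0000).
e_1·a_2 = (-0.4851)·(-4) + 0.4851·3 + 0.7276·(-4) + 0.0000·2 = 0.4851.
u_2 = a_2 − 0.4851·e_1 = (-3.7647, 2.7647, -4.3529, 2.0000).
r_{22} = ‖u_2‖ = 6.6906.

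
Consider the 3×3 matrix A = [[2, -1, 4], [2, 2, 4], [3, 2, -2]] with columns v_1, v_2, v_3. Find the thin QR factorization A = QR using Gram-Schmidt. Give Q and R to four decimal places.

Q = [[0.4851, -0.8484, 0.2120], [0.4851, 0.4628, 0.7420], [0.7276, 0.2571, -0.6360]], R = [[4.1231, 1.9403, 2.4254], [0.0000, 2.2881, -2.0567], [0.0000, 0.0000, 5.0880]]

q_1 = v_1/‖v_1‖ = (2, 2, 3)/4.1231 = (0.4851, 0.4851, 0.7276).
r_{12} = q_1·v_2 = 1.9403.
u_2 = v_2 − 1.9403·q_1 = (-1.9412, 1.0588, 0.5882).
‖u_2‖ = 2.2881, so q_2 = (-0.8484, 0.4628, 0.2571).
r_{13} = q_1·v_3 = 2.4254; r_{23} = q_2·v_3 = -2.0567.
u_3 = v_3 − 2.4254·q_1 + 2.0567·q_2 = (1.0787, 3.7753, -3.2360).
‖u_3‖ = 5.0880, so q_3 = (0.2120, 0.7420, -0.6360).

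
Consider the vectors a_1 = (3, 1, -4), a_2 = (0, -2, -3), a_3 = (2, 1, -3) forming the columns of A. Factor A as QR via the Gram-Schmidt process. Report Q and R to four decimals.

q_1 = a_1/‖a_1‖ = (3, 1, -4)/5.0990 = (0.5883, 0.1961, -0.7845).
r_{12} = q_1·a_2 = 1.9612.
u_2 = a_2 − 1.9612·q_1 = (-1.1538, -2.3846, -1.4615).
‖u_2‖ = 3.0255, so q_2 = (-0.3814, -0.7882, -0.4831).
r_{13} = q_1·a_3 = 3.7262; r_{23} = q_2·a_3 = -0.1017.
u_3 = a_3 − 3.7262·q_1 + 0.1017·q_2 = (-0.2311, 0.1891, -0.1261).
‖u_3‖ = 0.3241, so q_3 = (-0.7130, 0.5834, -0.3889).

Q = [[0.5883, -0.3814, -0.7130], [0.1961, -0.7882, 0.5834], [-0.7845, -0.4831, -0.3889]], R = [[5.0990, 1.9612, 3.7262], [0.0000, 3.0255, -0.1017], [0.0000, 0.0000, 0.3241]]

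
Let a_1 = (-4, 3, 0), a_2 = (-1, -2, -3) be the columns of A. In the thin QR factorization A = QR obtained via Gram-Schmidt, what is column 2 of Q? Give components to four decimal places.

a_1 = (-4, 3, 0); ‖a_1‖ = 5.0000, so q_1 = (-0.8000, 0.6000, 0.0000).
q_1·a_2 = (-0.8000)·(-1) + 0.6000·(-2) + 0.0000·(-3) = -0.4000.
u_2 = a_2 + 0.4000·q_1 = (-1.3200, -1.7600, -3.0000).
‖u_2‖ = 3.7202, so q_2 = (-0.3548, -0.4731, -0.8064).

q_2 = (-0.3548, -0.4731, -0.8064)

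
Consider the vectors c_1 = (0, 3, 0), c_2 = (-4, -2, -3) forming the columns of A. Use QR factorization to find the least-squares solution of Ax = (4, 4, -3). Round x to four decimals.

c_1 = (0, 3, 0); ‖c_1‖ = 3.0000, so e_1 = (0.0000, 1.0000, 0.0000).
e_1·c_2 = 0.0000·(-4) + 1.0000·(-2) + 0.0000·(-3) = -2.0000.
u_2 = c_2 + 2.0000·e_1 = (-4.0000, 0.0000, -3.0000).
‖u_2‖ = 5.0000, so e_2 = (-0.8000, 0.0000, -0.6000).
Qᵀb = (4.0000, -1.4000).
Back-substitute: x_2 = -1.4000/5.0000 = -0.2800.
x_1 = (4.0000 + 2.0000·(-0.2800))/3.0000 = 1.1467.

x = (1.1467, -0.2800)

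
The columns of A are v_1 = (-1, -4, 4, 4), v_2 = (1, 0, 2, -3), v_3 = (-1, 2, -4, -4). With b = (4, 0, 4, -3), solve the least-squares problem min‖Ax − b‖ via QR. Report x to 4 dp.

q_1 = v_1/‖v_1‖ = (-1, -4, 4, 4)/7.0000 = (-0.1429, -0.5714, 0.5714, 0.5714).
r_{12} = q_1·v_2 = -0.7143.
u_2 = v_2 + 0.7143·q_1 = (0.8980, -0.4082, 2.4082, -2.5918).
‖u_2‖ = 3.6728, so q_2 = (0.2445, -0.1111, 0.6557, -0.7057).
r_{13} = q_1·v_3 = -5.5714; r_{23} = q_2·v_3 = -0.2667.
u_3 = v_3 + 5.5714·q_1 + 0.2667·q_2 = (-1.7307, -1.2133, -0.6415, -1.0045).
‖u_3‖ = 2.4265, so q_3 = (-0.7132, -0.5000, -0.2643, -0.4140).
Qᵀb = (0.0000, 5.7176, -2.6684).
Back-substitute: x_3 = -2.6684/2.4265 = -1.0997.
x_2 = (5.7176 + 0.2667·(-1.0997))/3.6728 = 1.4769.
x_1 = (0.0000 + 0.7143·1.4769 + 5.5714·(-1.0997))/7.0000 = -0.7246.

x = (-0.7246, 1.4769, -1.0997)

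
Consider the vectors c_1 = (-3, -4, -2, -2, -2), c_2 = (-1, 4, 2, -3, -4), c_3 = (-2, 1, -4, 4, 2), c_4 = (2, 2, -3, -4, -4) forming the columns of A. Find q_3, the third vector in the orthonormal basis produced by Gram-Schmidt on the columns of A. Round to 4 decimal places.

c_1 = (-3, -4, -2, -2, -2); ‖c_1‖ = 6.0828, so q_1 = (-0.4932, -0.6576, -0.3288, -0.3288, -0.3288).
q_1·c_2 = (-0.4932)·(-1) + (-0.6576)·4 + (-0.3288)·2 + (-0.3288)·(-3) + (-0.3288)·(-4) = -0.4932.
u_2 = c_2 + 0.4932·q_1 = (-1.2432, 3.6757, 1.8378, -3.1622, -4.1622).
‖u_2‖ = 6.7644, so q_2 = (-0.1838, 0.5434, 0.2717, -0.4675, -0.6153).
q_1·c_3 = (-0.4932)·(-2) + (-0.6576)·1 + (-0.3288)·(-4) + (-0.3288)·4 + (-0.3288)·2 = -0.3288; q_2·c_3 = (-0.1838)·(-2) + 0.5434·1 + 0.2717·(-4) + (-0.4675)·4 + (-0.6153)·2 = -3.2763.
u_3 = c_3 + 0.3288·q_1 + 3.2763·q_2 = (-2.7643, 2.5641, -3.2180, 2.3603, -0.1240).
‖u_3‖ = 5.4916, so q_3 = (-0.5034, 0.4669, -0.5860, 0.4298, -0.0226).

q_3 = (-0.5034, 0.4669, -0.5860, 0.4298, -0.0226)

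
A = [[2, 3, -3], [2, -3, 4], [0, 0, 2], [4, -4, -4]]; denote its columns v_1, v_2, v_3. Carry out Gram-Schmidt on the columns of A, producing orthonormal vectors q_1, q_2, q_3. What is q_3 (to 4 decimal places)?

q_1 = v_1/‖v_1‖ = (2, 2, 0, 4)/4.8990 = (0.4082, 0.4082, 0.0000, 0.8165).
r_{12} = q_1·v_2 = -3.2660.
u_2 = v_2 + 3.2660·q_1 = (4.3333, -1.6667, 0.0000, -1.3333).
‖u_2‖ = 4.8305, so q_2 = (0.8971, -0.3450, 0.0000, -0.2760).
r_{13} = q_1·v_3 = -2.8577; r_{23} = q_2·v_3 = -2.9673.
u_3 = v_3 + 2.8577·q_1 + 2.9673·q_2 = (0.8286, 4.1429, 2.0000, -2.4857).
‖u_3‖ = 5.2942, so q_3 = (0.1565, 0.7825, 0.3778, -0.4695).

q_3 = (0.1565, 0.7825, 0.3778, -0.4695)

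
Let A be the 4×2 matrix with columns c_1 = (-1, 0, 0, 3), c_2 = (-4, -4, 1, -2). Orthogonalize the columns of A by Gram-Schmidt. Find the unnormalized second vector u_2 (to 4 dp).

u_2 = (-4.2000, -4.0000, 1.0000, -1.4000)

q_1 = c_1/‖c_1‖ = (-1, 0, 0, 3)/3.1623 = (-0.3162, 0.0000, 0.0000, 0.9487).
r_{12} = q_1·c_2 = -0.6325.
u_2 = c_2 + 0.6325·q_1 = (-4.2000, -4.0000, 1.0000, -1.4000).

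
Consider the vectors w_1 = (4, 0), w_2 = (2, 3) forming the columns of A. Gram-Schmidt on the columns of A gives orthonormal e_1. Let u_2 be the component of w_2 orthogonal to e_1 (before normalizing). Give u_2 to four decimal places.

u_2 = (0.0000, 3.0000)

w_1 = (4, 0); ‖w_1‖ = 4.0000, so e_1 = (1.0000, 0.0000).
e_1·w_2 = 1.0000·2 + 0.0000·3 = 2.0000.
u_2 = w_2 − 2.0000·e_1 = (0.0000, 3.0000).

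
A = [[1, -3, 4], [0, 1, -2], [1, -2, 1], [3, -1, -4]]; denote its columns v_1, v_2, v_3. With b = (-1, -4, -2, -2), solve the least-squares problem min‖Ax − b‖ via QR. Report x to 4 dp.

v_1 = (1, 0, 1, 3); ‖v_1‖ = 3.3166, so q_1 = (0.3015, 0.0000, 0.3015, 0.9045).
q_1·v_2 = 0.3015·(-3) + 0.0000·1 + 0.3015·(-2) + 0.9045·(-1) = -2.4121.
u_2 = v_2 + 2.4121·q_1 = (-2.2727, 1.0000, -1.2727, 1.1818).
‖u_2‖ = 3.0302, so q_2 = (-0.7500, 0.3300, -0.4200, 0.3900).
q_1·v_3 = 0.3015·4 + 0.0000·(-2) + 0.3015·1 + 0.9045·(-4) = -2.1106; q_2·v_3 = (-0.7500)·4 + 0.3300·(-2) + (-0.4200)·1 + 0.3900·(-4) = -5.6403.
u_3 = v_3 + 2.1106·q_1 + 5.6403·q_2 = (0.4059, -0.1386, -0.7327, 0.1089).
‖u_3‖ = 0.8560, so q_3 = (0.4742, -0.1619, -0.8560, 0.1272).
Qᵀb = (-2.7136, -0.5100, 1.6310).
Back-substitute: x_3 = 1.6310/0.8560 = 1.9054.
x_2 = (-0.5100 + 5.6403·1.9054)/3.0302 = 3.3784.
x_1 = (-2.7136 + 2.4121·3.3784 + 2.1106·1.9054)/3.3166 = 2.8514.

x = (2.8514, 3.3784, 1.9054)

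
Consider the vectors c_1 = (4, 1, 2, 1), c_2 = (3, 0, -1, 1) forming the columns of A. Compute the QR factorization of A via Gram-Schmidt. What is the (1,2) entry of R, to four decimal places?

c_1 = (4, 1, 2, 1); ‖c_1‖ = 4.6904, so q_1 = (0.8528, 0.2132, 0.4264, 0.2132).
r_{12} = q_1·c_2 = 2.3452.

r_{12} = 2.3452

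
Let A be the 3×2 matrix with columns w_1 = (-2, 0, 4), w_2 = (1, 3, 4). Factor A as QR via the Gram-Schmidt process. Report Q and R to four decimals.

q_1 = w_1/‖w_1‖ = (-2, 0, 4)/4.4721 = (-0.4472, 0.0000, 0.8944).
r_{12} = q_1·w_2 = 3.1305.
u_2 = w_2 − 3.1305·q_1 = (2.4000, 3.0000, 1.2000).
‖u_2‖ = 4.0249, so q_2 = (0.5963, 0.7454, 0.2981).

Q = [[-0.4472, 0.5963], [0.0000, 0.7454], [0.8944, 0.2981]], R = [[4.4721, 3.1305], [0.0000, 4.0249]]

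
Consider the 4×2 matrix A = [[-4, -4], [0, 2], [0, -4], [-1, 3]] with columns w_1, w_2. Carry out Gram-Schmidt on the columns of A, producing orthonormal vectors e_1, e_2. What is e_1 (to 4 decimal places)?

w_1 = (-4, 0, 0, -1); ‖w_1‖ = 4.1231, so e_1 = (-0.9701, 0.0000, 0.0000, -0.2425).

e_1 = (-0.9701, 0.0000, 0.0000, -0.2425)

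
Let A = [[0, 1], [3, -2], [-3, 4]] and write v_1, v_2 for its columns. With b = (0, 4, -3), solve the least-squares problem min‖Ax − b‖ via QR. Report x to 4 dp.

x = (1.5000, 0.3333)

v_1 = (0, 3, -3); ‖v_1‖ = 4.2426, so q_1 = (0.0000, 0.7071, -0.7071).
q_1·v_2 = 0.0000·1 + 0.7071·(-2) + (-0.7071)·4 = -4.2426.
u_2 = v_2 + 4.2426·q_1 = (1.0000, 1.0000, 1.0000).
‖u_2‖ = 1.7321, so q_2 = (0.5774, 0.5774, 0.5774).
Qᵀb = (4.9497, 0.5774).
Back-substitute: x_2 = 0.5774/1.7321 = 0.3333.
x_1 = (4.9497 + 4.2426·0.3333)/4.2426 = 1.5000.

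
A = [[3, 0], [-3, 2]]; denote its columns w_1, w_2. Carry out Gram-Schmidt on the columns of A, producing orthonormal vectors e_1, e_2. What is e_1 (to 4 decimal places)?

e_1 = w_1/‖w_1‖ = (3, -3)/4.2426 = (0.7071, -0.7071).

e_1 = (0.7071, -0.7071)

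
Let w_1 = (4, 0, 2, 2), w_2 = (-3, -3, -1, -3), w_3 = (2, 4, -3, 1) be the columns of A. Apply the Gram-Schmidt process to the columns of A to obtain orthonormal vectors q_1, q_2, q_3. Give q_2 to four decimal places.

q_2 = (0.0990, -0.8911, 0.1980, -0.3961)

w_1 = (4, 0, 2, 2); ‖w_1‖ = 4.8990, so q_1 = (0.8165, 0.0000, 0.4082, 0.4082).
q_1·w_2 = 0.8165·(-3) + 0.0000·(-3) + 0.4082·(-1) + 0.4082·(-3) = -4.0825.
u_2 = w_2 + 4.0825·q_1 = (0.3333, -3.0000, 0.6667, -1.3333).
‖u_2‖ = 3.3665, so q_2 = (0.0990, -0.8911, 0.1980, -0.3961).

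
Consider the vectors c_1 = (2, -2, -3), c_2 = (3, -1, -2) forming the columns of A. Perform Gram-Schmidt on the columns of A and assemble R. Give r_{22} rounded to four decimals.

c_1 = (2, -2, -3); ‖c_1‖ = 4.1231, so e_1 = (0.4851, -0.4851, -0.7276).
e_1·c_2 = 0.4851·3 + (-0.4851)·(-1) + (-0.7276)·(-2) = 3.3955.
u_2 = c_2 − 3.3955·e_1 = (1.3529, 0.6471, 0.4706).
r_{22} = ‖u_2‖ = 1.5718.

r_{22} = 1.5718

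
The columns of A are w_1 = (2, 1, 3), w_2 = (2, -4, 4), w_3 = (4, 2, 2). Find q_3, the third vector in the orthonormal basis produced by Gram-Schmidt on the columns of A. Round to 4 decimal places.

q_1 = w_1/‖w_1‖ = (2, 1, 3)/3.7417 = (0.5345, 0.2673, 0.8018).
r_{12} = q_1·w_2 = 3.2071.
u_2 = w_2 − 3.2071·q_1 = (0.2857, -4.8571, 1.4286).
‖u_2‖ = 5.0709, so q_2 = (0.0563, -0.9578, 0.2817).
r_{13} = q_1·w_3 = 4.2762; r_{23} = q_2·w_3 = -1.1269.
u_3 = w_3 − 4.2762·q_1 + 1.1269·q_2 = (1.7778, -0.2222, -1.1111).
‖u_3‖ = 2.1082, so q_3 = (0.8433, -0.1054, -0.5270).

q_3 = (0.8433, -0.1054, -0.5270)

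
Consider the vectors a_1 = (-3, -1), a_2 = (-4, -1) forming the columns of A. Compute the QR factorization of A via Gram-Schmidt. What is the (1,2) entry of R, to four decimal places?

r_{12} = 4.1110

a_1 = (-3, -1); ‖a_1‖ = 3.1623, so e_1 = (-0.9487, -0.3162).
r_{12} = e_1·a_2 = 4.1110.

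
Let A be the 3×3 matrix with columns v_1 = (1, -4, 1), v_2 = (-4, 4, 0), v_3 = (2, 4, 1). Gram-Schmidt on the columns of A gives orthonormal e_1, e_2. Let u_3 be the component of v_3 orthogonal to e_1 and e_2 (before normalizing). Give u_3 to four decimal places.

e_1 = v_1/‖v_1‖ = (1, -4, 1)/4.2426 = (0.2357, -0.9428, 0.2357).
r_{12} = e_1·v_2 = -4.7140.
u_2 = v_2 + 4.7140·e_1 = (-2.8889, -0.4444, 1.1111).
‖u_2‖ = 3.1269, so e_2 = (-0.9239, -0.1421, 0.3553).
r_{13} = e_1·v_3 = -3.0641; r_{23} = e_2·v_3 = -2.0609.
u_3 = v_3 + 3.0641·e_1 + 2.0609·e_2 = (0.8182, 0.8182, 2.4545).

u_3 = (0.8182, 0.8182, 2.4545)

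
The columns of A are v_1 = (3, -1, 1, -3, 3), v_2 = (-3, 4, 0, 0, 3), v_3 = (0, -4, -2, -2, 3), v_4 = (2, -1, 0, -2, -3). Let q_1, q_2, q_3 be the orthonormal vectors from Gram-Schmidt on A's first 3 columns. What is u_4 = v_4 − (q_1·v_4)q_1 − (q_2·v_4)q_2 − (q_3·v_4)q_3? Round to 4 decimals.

u_4 = (-0.3997, 0.5084, -0.7398, -1.8934, -1.0776)

q_1 = v_1/‖v_1‖ = (3, -1, 1, -3, 3)/5.3852 = (0.5571, -0.1857, 0.1857, -0.5571, 0.5571).
r_{12} = q_1·v_2 = -0.7428.
u_2 = v_2 + 0.7428·q_1 = (-2.5862, 3.8621, 0.1379, -0.4138, 3.4138).
‖u_2‖ = 5.7834, so q_2 = (-0.4472, 0.6678, 0.0238, -0.0715, 0.5903).
r_{13} = q_1·v_3 = 3.1568; r_{23} = q_2·v_3 = -0.8049.
u_3 = v_3 − 3.1568·q_1 + 0.8049·q_2 = (-2.1186, -2.8763, -2.5670, -0.2990, 1.7165).
‖u_3‖ = 4.7314, so q_3 = (-0.4478, -0.6079, -0.5425, -0.0632, 0.3628).
r_{14} = q_1·v_4 = 0.7428; r_{24} = q_2·v_4 = -3.1898; r_{34} = q_3·v_4 = -1.2496.
u_4 = v_4 − 0.7428·q_1 + 3.1898·q_2 + 1.2496·q_3 = (-0.3997, 0.5084, -0.7398, -1.8934, -1.0776).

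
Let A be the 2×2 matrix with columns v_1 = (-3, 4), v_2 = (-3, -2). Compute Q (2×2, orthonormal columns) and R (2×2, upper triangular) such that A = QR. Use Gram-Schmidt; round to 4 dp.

e_1 = v_1/‖v_1‖ = (-3, 4)/5.0000 = (-0.6000, 0.8000).
r_{12} = e_1·v_2 = 0.2000.
u_2 = v_2 − 0.2000·e_1 = (-2.8800, -2.1600).
‖u_2‖ = 3.6000, so e_2 = (-0.8000, -0.6000).

Q = [[-0.6000, -0.8000], [0.8000, -0.6000]], R = [[5.0000, 0.2000], [0.0000, 3.6000]]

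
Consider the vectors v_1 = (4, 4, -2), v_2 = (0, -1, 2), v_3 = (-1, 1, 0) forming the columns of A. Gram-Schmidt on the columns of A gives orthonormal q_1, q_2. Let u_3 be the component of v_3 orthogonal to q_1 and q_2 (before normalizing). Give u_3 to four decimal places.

v_1 = (4, 4, -2); ‖v_1‖ = 6.0000, so q_1 = (0.6667, 0.6667, -0.3333).
q_1·v_2 = 0.6667·0 + 0.6667·(-1) + (-0.3333)·2 = -1.3333.
u_2 = v_2 + 1.3333·q_1 = (0.8889, -0.1111, 1.5556).
‖u_2‖ = 1.7951, so q_2 = (0.4952, -0.0619, 0.8666).
q_1·v_3 = 0.6667·(-1) + 0.6667·1 + (-0.3333)·0 = 0.0000; q_2·v_3 = 0.4952·(-1) + (-0.0619)·1 + 0.8666·0 = -0.5571.
u_3 = v_3 + 0.0000·q_1 + 0.5571·q_2 = (-0.7241, 0.9655, 0.4828).

u_3 = (-0.7241, 0.9655, 0.4828)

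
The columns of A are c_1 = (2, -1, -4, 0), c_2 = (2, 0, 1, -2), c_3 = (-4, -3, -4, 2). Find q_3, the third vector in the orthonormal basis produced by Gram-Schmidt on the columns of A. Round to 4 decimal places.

q_3 = (-0.4542, -0.7537, -0.0387, -0.4735)

c_1 = (2, -1, -4, 0); ‖c_1‖ = 4.5826, so q_1 = (0.4364, -0.2182, -0.8729, 0.0000).
q_1·c_2 = 0.4364·2 + (-0.2182)·0 + (-0.8729)·1 + 0.0000·(-2) = 0.0000.
u_2 = c_2 + 0.0000·q_1 = (2.0000, 0.0000, 1.0000, -2.0000).
‖u_2‖ = 3.0000, so q_2 = (0.6667, 0.0000, 0.3333, -0.6667).
q_1·c_3 = 0.4364·(-4) + (-0.2182)·(-3) + (-0.8729)·(-4) + 0.0000·2 = 2.4004; q_2·c_3 = 0.6667·(-4) + 0.0000·(-3) + 0.3333·(-4) + (-0.6667)·2 = -5.3333.
u_3 = c_3 − 2.4004·q_1 + 5.3333·q_2 = (-1.4921, -2.4762, -0.1270, -1.5556).
‖u_3‖ = 3.2854, so q_3 = (-0.4542, -0.7537, -0.0387, -0.4735).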